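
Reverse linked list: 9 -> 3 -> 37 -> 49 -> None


Step 1: curr=9, set curr.next=prev(None) | reversed so far: 9
Step 2: curr=3, set curr.next=prev(9) | reversed so far: 3 -> 9
Step 3: curr=37, set curr.next=prev(3) | reversed so far: 37 -> 3 -> 9
Step 4: curr=49, set curr.next=prev(37) | reversed so far: 49 -> 37 -> 3 -> 9

49 -> 37 -> 3 -> 9 -> None


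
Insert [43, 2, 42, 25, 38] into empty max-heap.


Insert 43: [43]
Insert 2: [43, 2]
Insert 42: [43, 2, 42]
Insert 25: [43, 25, 42, 2]
Insert 38: [43, 38, 42, 2, 25]

Final heap: [43, 38, 42, 2, 25]


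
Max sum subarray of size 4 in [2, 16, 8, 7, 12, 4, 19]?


[0:4]: 33
[1:5]: 43
[2:6]: 31
[3:7]: 42

Max: 43 at [1:5]


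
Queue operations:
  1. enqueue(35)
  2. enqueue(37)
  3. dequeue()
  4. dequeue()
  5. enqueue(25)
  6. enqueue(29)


enqueue(35) -> [35]
enqueue(37) -> [35, 37]
dequeue()->35, [37]
dequeue()->37, []
enqueue(25) -> [25]
enqueue(29) -> [25, 29]

Final queue: [25, 29]


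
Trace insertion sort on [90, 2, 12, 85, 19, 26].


Initial: [90, 2, 12, 85, 19, 26]
Insert 2: [2, 90, 12, 85, 19, 26]
Insert 12: [2, 12, 90, 85, 19, 26]
Insert 85: [2, 12, 85, 90, 19, 26]
Insert 19: [2, 12, 19, 85, 90, 26]
Insert 26: [2, 12, 19, 26, 85, 90]

Sorted: [2, 12, 19, 26, 85, 90]


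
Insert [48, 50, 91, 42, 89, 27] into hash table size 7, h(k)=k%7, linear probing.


Insert 48: h=6 -> slot 6
Insert 50: h=1 -> slot 1
Insert 91: h=0 -> slot 0
Insert 42: h=0, 2 probes -> slot 2
Insert 89: h=5 -> slot 5
Insert 27: h=6, 4 probes -> slot 3

Table: [91, 50, 42, 27, None, 89, 48]


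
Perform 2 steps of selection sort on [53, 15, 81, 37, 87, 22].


Initial: [53, 15, 81, 37, 87, 22]
Step 1: min=15 at 1
  Swap: [15, 53, 81, 37, 87, 22]
Step 2: min=22 at 5
  Swap: [15, 22, 81, 37, 87, 53]

After 2 steps: [15, 22, 81, 37, 87, 53]


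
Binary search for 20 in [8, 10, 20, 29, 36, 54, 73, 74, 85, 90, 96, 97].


Step 1: lo=0, hi=11, mid=5, val=54
Step 2: lo=0, hi=4, mid=2, val=20

Found at index 2


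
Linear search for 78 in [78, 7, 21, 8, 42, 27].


i=0: 78==78 found!

Found at 0, 1 comps


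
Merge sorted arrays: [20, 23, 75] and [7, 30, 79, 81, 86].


Take 7 from B
Take 20 from A
Take 23 from A
Take 30 from B
Take 75 from A

Merged: [7, 20, 23, 30, 75, 79, 81, 86]


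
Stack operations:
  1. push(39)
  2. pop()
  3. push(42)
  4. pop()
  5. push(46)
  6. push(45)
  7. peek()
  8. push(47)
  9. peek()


push(39) -> [39]
pop()->39, []
push(42) -> [42]
pop()->42, []
push(46) -> [46]
push(45) -> [46, 45]
peek()->45
push(47) -> [46, 45, 47]
peek()->47

Final stack: [46, 45, 47]


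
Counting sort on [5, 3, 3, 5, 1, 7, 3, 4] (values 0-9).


Input: [5, 3, 3, 5, 1, 7, 3, 4]
Counts: [0, 1, 0, 3, 1, 2, 0, 1, 0, 0]

Sorted: [1, 3, 3, 3, 4, 5, 5, 7]


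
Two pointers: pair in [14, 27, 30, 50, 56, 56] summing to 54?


lo=0(14)+hi=5(56)=70
lo=0(14)+hi=4(56)=70
lo=0(14)+hi=3(50)=64
lo=0(14)+hi=2(30)=44
lo=1(27)+hi=2(30)=57

No pair found


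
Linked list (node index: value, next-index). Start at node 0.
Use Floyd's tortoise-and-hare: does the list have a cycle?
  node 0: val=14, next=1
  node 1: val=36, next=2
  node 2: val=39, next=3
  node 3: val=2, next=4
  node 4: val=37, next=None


Floyd's tortoise (slow, +1) and hare (fast, +2):
  init: slow=0, fast=0
  step 1: slow=1, fast=2
  step 2: slow=2, fast=4
  step 3: fast -> None, no cycle

Cycle: no


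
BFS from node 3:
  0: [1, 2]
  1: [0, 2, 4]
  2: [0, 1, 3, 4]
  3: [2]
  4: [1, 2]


Visit 3, enqueue [2]
Visit 2, enqueue [0, 1, 4]
Visit 0, enqueue []
Visit 1, enqueue []
Visit 4, enqueue []

BFS order: [3, 2, 0, 1, 4]


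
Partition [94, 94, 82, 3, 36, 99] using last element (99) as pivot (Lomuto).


Pivot: 99
  94 <= 99: advance i (no swap)
  94 <= 99: advance i (no swap)
  82 <= 99: advance i (no swap)
  3 <= 99: advance i (no swap)
  36 <= 99: advance i (no swap)
Place pivot at 5: [94, 94, 82, 3, 36, 99]

Partitioned: [94, 94, 82, 3, 36, 99]


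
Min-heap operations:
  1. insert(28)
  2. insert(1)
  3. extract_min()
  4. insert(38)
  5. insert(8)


insert(28) -> [28]
insert(1) -> [1, 28]
extract_min()->1, [28]
insert(38) -> [28, 38]
insert(8) -> [8, 38, 28]

Final heap: [8, 38, 28]


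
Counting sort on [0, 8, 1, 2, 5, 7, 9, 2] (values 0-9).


Input: [0, 8, 1, 2, 5, 7, 9, 2]
Counts: [1, 1, 2, 0, 0, 1, 0, 1, 1, 1]

Sorted: [0, 1, 2, 2, 5, 7, 8, 9]


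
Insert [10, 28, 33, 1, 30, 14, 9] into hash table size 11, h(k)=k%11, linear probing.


Insert 10: h=10 -> slot 10
Insert 28: h=6 -> slot 6
Insert 33: h=0 -> slot 0
Insert 1: h=1 -> slot 1
Insert 30: h=8 -> slot 8
Insert 14: h=3 -> slot 3
Insert 9: h=9 -> slot 9

Table: [33, 1, None, 14, None, None, 28, None, 30, 9, 10]


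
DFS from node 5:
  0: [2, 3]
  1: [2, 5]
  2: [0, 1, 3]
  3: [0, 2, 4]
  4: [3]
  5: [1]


Visit 5, push [1]
Visit 1, push [2]
Visit 2, push [3, 0]
Visit 0, push [3]
Visit 3, push [4]
Visit 4, push []

DFS order: [5, 1, 2, 0, 3, 4]


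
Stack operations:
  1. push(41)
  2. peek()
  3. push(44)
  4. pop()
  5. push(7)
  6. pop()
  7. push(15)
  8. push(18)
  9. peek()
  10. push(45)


push(41) -> [41]
peek()->41
push(44) -> [41, 44]
pop()->44, [41]
push(7) -> [41, 7]
pop()->7, [41]
push(15) -> [41, 15]
push(18) -> [41, 15, 18]
peek()->18
push(45) -> [41, 15, 18, 45]

Final stack: [41, 15, 18, 45]


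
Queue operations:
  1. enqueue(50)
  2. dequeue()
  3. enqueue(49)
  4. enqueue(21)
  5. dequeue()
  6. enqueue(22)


enqueue(50) -> [50]
dequeue()->50, []
enqueue(49) -> [49]
enqueue(21) -> [49, 21]
dequeue()->49, [21]
enqueue(22) -> [21, 22]

Final queue: [21, 22]


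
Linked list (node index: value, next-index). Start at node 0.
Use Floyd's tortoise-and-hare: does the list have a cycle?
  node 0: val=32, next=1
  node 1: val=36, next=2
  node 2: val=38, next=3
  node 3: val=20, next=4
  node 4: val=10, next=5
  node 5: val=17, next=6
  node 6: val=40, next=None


Floyd's tortoise (slow, +1) and hare (fast, +2):
  init: slow=0, fast=0
  step 1: slow=1, fast=2
  step 2: slow=2, fast=4
  step 3: slow=3, fast=6
  step 4: fast -> None, no cycle

Cycle: no


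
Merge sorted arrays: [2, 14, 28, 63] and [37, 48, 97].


Take 2 from A
Take 14 from A
Take 28 from A
Take 37 from B
Take 48 from B
Take 63 from A

Merged: [2, 14, 28, 37, 48, 63, 97]


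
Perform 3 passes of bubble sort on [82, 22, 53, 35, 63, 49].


Initial: [82, 22, 53, 35, 63, 49]
Pass 1: [22, 53, 35, 63, 49, 82] (5 swaps)
Pass 2: [22, 35, 53, 49, 63, 82] (2 swaps)
Pass 3: [22, 35, 49, 53, 63, 82] (1 swaps)

After 3 passes: [22, 35, 49, 53, 63, 82]


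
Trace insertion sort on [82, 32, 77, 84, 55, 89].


Initial: [82, 32, 77, 84, 55, 89]
Insert 32: [32, 82, 77, 84, 55, 89]
Insert 77: [32, 77, 82, 84, 55, 89]
Insert 84: [32, 77, 82, 84, 55, 89]
Insert 55: [32, 55, 77, 82, 84, 89]
Insert 89: [32, 55, 77, 82, 84, 89]

Sorted: [32, 55, 77, 82, 84, 89]


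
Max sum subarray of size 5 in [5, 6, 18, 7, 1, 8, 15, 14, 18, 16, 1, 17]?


[0:5]: 37
[1:6]: 40
[2:7]: 49
[3:8]: 45
[4:9]: 56
[5:10]: 71
[6:11]: 64
[7:12]: 66

Max: 71 at [5:10]


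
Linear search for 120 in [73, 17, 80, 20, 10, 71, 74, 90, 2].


i=0: 73!=120
i=1: 17!=120
i=2: 80!=120
i=3: 20!=120
i=4: 10!=120
i=5: 71!=120
i=6: 74!=120
i=7: 90!=120
i=8: 2!=120

Not found, 9 comps


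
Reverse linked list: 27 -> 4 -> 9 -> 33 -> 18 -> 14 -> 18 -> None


Step 1: curr=27, set curr.next=prev(None) | reversed so far: 27
Step 2: curr=4, set curr.next=prev(27) | reversed so far: 4 -> 27
Step 3: curr=9, set curr.next=prev(4) | reversed so far: 9 -> 4 -> 27
Step 4: curr=33, set curr.next=prev(9) | reversed so far: 33 -> 9 -> 4 -> 27
Step 5: curr=18, set curr.next=prev(33) | reversed so far: 18 -> 33 -> 9 -> 4 -> 27
Step 6: curr=14, set curr.next=prev(18) | reversed so far: 14 -> 18 -> 33 -> 9 -> 4 -> 27
Step 7: curr=18, set curr.next=prev(14) | reversed so far: 18 -> 14 -> 18 -> 33 -> 9 -> 4 -> 27

18 -> 14 -> 18 -> 33 -> 9 -> 4 -> 27 -> None


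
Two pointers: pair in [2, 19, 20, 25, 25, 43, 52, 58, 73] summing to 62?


lo=0(2)+hi=8(73)=75
lo=0(2)+hi=7(58)=60
lo=1(19)+hi=7(58)=77
lo=1(19)+hi=6(52)=71
lo=1(19)+hi=5(43)=62

Yes: 19+43=62


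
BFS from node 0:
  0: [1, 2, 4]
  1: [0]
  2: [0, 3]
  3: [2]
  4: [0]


Visit 0, enqueue [1, 2, 4]
Visit 1, enqueue []
Visit 2, enqueue [3]
Visit 4, enqueue []
Visit 3, enqueue []

BFS order: [0, 1, 2, 4, 3]


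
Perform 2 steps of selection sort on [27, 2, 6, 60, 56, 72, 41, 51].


Initial: [27, 2, 6, 60, 56, 72, 41, 51]
Step 1: min=2 at 1
  Swap: [2, 27, 6, 60, 56, 72, 41, 51]
Step 2: min=6 at 2
  Swap: [2, 6, 27, 60, 56, 72, 41, 51]

After 2 steps: [2, 6, 27, 60, 56, 72, 41, 51]


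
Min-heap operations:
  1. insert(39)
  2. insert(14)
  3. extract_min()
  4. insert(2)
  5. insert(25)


insert(39) -> [39]
insert(14) -> [14, 39]
extract_min()->14, [39]
insert(2) -> [2, 39]
insert(25) -> [2, 39, 25]

Final heap: [2, 39, 25]


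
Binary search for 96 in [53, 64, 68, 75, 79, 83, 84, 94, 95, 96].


Step 1: lo=0, hi=9, mid=4, val=79
Step 2: lo=5, hi=9, mid=7, val=94
Step 3: lo=8, hi=9, mid=8, val=95
Step 4: lo=9, hi=9, mid=9, val=96

Found at index 9


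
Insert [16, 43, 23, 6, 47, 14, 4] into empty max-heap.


Insert 16: [16]
Insert 43: [43, 16]
Insert 23: [43, 16, 23]
Insert 6: [43, 16, 23, 6]
Insert 47: [47, 43, 23, 6, 16]
Insert 14: [47, 43, 23, 6, 16, 14]
Insert 4: [47, 43, 23, 6, 16, 14, 4]

Final heap: [47, 43, 23, 6, 16, 14, 4]


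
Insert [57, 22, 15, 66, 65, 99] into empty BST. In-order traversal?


Insert 57: root
Insert 22: L from 57
Insert 15: L from 57 -> L from 22
Insert 66: R from 57
Insert 65: R from 57 -> L from 66
Insert 99: R from 57 -> R from 66

In-order: [15, 22, 57, 65, 66, 99]


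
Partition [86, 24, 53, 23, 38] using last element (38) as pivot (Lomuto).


Pivot: 38
  24 <= 38: swap -> [24, 86, 53, 23, 38]
  23 <= 38: swap -> [24, 23, 53, 86, 38]
Place pivot at 2: [24, 23, 38, 86, 53]

Partitioned: [24, 23, 38, 86, 53]


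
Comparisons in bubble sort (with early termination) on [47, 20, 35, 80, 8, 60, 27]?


Algorithm: bubble sort (with early termination)
Input: [47, 20, 35, 80, 8, 60, 27]
Sorted: [8, 20, 27, 35, 47, 60, 80]

20


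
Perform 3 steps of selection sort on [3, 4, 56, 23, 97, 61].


Initial: [3, 4, 56, 23, 97, 61]
Step 1: min=3 at 0
  Swap: [3, 4, 56, 23, 97, 61]
Step 2: min=4 at 1
  Swap: [3, 4, 56, 23, 97, 61]
Step 3: min=23 at 3
  Swap: [3, 4, 23, 56, 97, 61]

After 3 steps: [3, 4, 23, 56, 97, 61]


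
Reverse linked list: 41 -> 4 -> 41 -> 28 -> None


Step 1: curr=41, set curr.next=prev(None) | reversed so far: 41
Step 2: curr=4, set curr.next=prev(41) | reversed so far: 4 -> 41
Step 3: curr=41, set curr.next=prev(4) | reversed so far: 41 -> 4 -> 41
Step 4: curr=28, set curr.next=prev(41) | reversed so far: 28 -> 41 -> 4 -> 41

28 -> 41 -> 4 -> 41 -> None


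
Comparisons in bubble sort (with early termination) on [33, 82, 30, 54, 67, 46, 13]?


Algorithm: bubble sort (with early termination)
Input: [33, 82, 30, 54, 67, 46, 13]
Sorted: [13, 30, 33, 46, 54, 67, 82]

21


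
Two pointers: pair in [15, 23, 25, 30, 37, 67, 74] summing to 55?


lo=0(15)+hi=6(74)=89
lo=0(15)+hi=5(67)=82
lo=0(15)+hi=4(37)=52
lo=1(23)+hi=4(37)=60
lo=1(23)+hi=3(30)=53
lo=2(25)+hi=3(30)=55

Yes: 25+30=55


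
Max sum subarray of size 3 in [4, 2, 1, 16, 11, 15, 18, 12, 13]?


[0:3]: 7
[1:4]: 19
[2:5]: 28
[3:6]: 42
[4:7]: 44
[5:8]: 45
[6:9]: 43

Max: 45 at [5:8]


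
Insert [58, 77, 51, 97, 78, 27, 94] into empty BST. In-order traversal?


Insert 58: root
Insert 77: R from 58
Insert 51: L from 58
Insert 97: R from 58 -> R from 77
Insert 78: R from 58 -> R from 77 -> L from 97
Insert 27: L from 58 -> L from 51
Insert 94: R from 58 -> R from 77 -> L from 97 -> R from 78

In-order: [27, 51, 58, 77, 78, 94, 97]


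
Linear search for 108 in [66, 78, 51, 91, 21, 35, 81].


i=0: 66!=108
i=1: 78!=108
i=2: 51!=108
i=3: 91!=108
i=4: 21!=108
i=5: 35!=108
i=6: 81!=108

Not found, 7 comps


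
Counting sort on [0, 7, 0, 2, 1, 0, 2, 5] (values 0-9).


Input: [0, 7, 0, 2, 1, 0, 2, 5]
Counts: [3, 1, 2, 0, 0, 1, 0, 1, 0, 0]

Sorted: [0, 0, 0, 1, 2, 2, 5, 7]


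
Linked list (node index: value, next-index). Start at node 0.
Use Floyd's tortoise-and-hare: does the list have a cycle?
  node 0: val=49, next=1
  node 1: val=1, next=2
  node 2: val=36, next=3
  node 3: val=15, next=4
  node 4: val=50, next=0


Floyd's tortoise (slow, +1) and hare (fast, +2):
  init: slow=0, fast=0
  step 1: slow=1, fast=2
  step 2: slow=2, fast=4
  step 3: slow=3, fast=1
  step 4: slow=4, fast=3
  step 5: slow=0, fast=0
  slow == fast at node 0: cycle detected

Cycle: yes


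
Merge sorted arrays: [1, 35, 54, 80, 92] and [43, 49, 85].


Take 1 from A
Take 35 from A
Take 43 from B
Take 49 from B
Take 54 from A
Take 80 from A
Take 85 from B

Merged: [1, 35, 43, 49, 54, 80, 85, 92]


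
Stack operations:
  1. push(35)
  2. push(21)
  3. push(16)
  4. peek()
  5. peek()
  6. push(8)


push(35) -> [35]
push(21) -> [35, 21]
push(16) -> [35, 21, 16]
peek()->16
peek()->16
push(8) -> [35, 21, 16, 8]

Final stack: [35, 21, 16, 8]


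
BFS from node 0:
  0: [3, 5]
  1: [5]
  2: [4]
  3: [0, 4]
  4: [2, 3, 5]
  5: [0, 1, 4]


Visit 0, enqueue [3, 5]
Visit 3, enqueue [4]
Visit 5, enqueue [1]
Visit 4, enqueue [2]
Visit 1, enqueue []
Visit 2, enqueue []

BFS order: [0, 3, 5, 4, 1, 2]


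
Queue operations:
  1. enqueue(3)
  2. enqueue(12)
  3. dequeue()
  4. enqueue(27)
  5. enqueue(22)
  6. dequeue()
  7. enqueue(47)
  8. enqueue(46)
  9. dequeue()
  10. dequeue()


enqueue(3) -> [3]
enqueue(12) -> [3, 12]
dequeue()->3, [12]
enqueue(27) -> [12, 27]
enqueue(22) -> [12, 27, 22]
dequeue()->12, [27, 22]
enqueue(47) -> [27, 22, 47]
enqueue(46) -> [27, 22, 47, 46]
dequeue()->27, [22, 47, 46]
dequeue()->22, [47, 46]

Final queue: [47, 46]


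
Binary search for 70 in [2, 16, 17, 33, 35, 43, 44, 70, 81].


Step 1: lo=0, hi=8, mid=4, val=35
Step 2: lo=5, hi=8, mid=6, val=44
Step 3: lo=7, hi=8, mid=7, val=70

Found at index 7


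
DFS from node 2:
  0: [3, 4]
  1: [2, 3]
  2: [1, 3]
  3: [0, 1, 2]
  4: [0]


Visit 2, push [3, 1]
Visit 1, push [3]
Visit 3, push [0]
Visit 0, push [4]
Visit 4, push []

DFS order: [2, 1, 3, 0, 4]


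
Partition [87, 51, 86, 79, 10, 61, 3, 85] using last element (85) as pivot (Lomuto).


Pivot: 85
  51 <= 85: swap -> [51, 87, 86, 79, 10, 61, 3, 85]
  79 <= 85: swap -> [51, 79, 86, 87, 10, 61, 3, 85]
  10 <= 85: swap -> [51, 79, 10, 87, 86, 61, 3, 85]
  61 <= 85: swap -> [51, 79, 10, 61, 86, 87, 3, 85]
  3 <= 85: swap -> [51, 79, 10, 61, 3, 87, 86, 85]
Place pivot at 5: [51, 79, 10, 61, 3, 85, 86, 87]

Partitioned: [51, 79, 10, 61, 3, 85, 86, 87]


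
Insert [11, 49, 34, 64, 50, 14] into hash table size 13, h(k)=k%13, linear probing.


Insert 11: h=11 -> slot 11
Insert 49: h=10 -> slot 10
Insert 34: h=8 -> slot 8
Insert 64: h=12 -> slot 12
Insert 50: h=11, 2 probes -> slot 0
Insert 14: h=1 -> slot 1

Table: [50, 14, None, None, None, None, None, None, 34, None, 49, 11, 64]


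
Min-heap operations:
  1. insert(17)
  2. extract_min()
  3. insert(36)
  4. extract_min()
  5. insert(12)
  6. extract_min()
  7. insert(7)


insert(17) -> [17]
extract_min()->17, []
insert(36) -> [36]
extract_min()->36, []
insert(12) -> [12]
extract_min()->12, []
insert(7) -> [7]

Final heap: [7]


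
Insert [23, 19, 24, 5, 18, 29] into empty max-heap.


Insert 23: [23]
Insert 19: [23, 19]
Insert 24: [24, 19, 23]
Insert 5: [24, 19, 23, 5]
Insert 18: [24, 19, 23, 5, 18]
Insert 29: [29, 19, 24, 5, 18, 23]

Final heap: [29, 19, 24, 5, 18, 23]


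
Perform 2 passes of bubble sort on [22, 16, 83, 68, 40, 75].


Initial: [22, 16, 83, 68, 40, 75]
Pass 1: [16, 22, 68, 40, 75, 83] (4 swaps)
Pass 2: [16, 22, 40, 68, 75, 83] (1 swaps)

After 2 passes: [16, 22, 40, 68, 75, 83]


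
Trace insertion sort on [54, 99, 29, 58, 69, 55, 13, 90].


Initial: [54, 99, 29, 58, 69, 55, 13, 90]
Insert 99: [54, 99, 29, 58, 69, 55, 13, 90]
Insert 29: [29, 54, 99, 58, 69, 55, 13, 90]
Insert 58: [29, 54, 58, 99, 69, 55, 13, 90]
Insert 69: [29, 54, 58, 69, 99, 55, 13, 90]
Insert 55: [29, 54, 55, 58, 69, 99, 13, 90]
Insert 13: [13, 29, 54, 55, 58, 69, 99, 90]
Insert 90: [13, 29, 54, 55, 58, 69, 90, 99]

Sorted: [13, 29, 54, 55, 58, 69, 90, 99]


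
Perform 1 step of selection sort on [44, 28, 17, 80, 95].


Initial: [44, 28, 17, 80, 95]
Step 1: min=17 at 2
  Swap: [17, 28, 44, 80, 95]

After 1 step: [17, 28, 44, 80, 95]


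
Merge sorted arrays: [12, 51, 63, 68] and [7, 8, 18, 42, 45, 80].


Take 7 from B
Take 8 from B
Take 12 from A
Take 18 from B
Take 42 from B
Take 45 from B
Take 51 from A
Take 63 from A
Take 68 from A

Merged: [7, 8, 12, 18, 42, 45, 51, 63, 68, 80]


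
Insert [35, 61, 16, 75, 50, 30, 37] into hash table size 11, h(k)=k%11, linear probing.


Insert 35: h=2 -> slot 2
Insert 61: h=6 -> slot 6
Insert 16: h=5 -> slot 5
Insert 75: h=9 -> slot 9
Insert 50: h=6, 1 probes -> slot 7
Insert 30: h=8 -> slot 8
Insert 37: h=4 -> slot 4

Table: [None, None, 35, None, 37, 16, 61, 50, 30, 75, None]


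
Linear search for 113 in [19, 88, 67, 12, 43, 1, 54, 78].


i=0: 19!=113
i=1: 88!=113
i=2: 67!=113
i=3: 12!=113
i=4: 43!=113
i=5: 1!=113
i=6: 54!=113
i=7: 78!=113

Not found, 8 comps


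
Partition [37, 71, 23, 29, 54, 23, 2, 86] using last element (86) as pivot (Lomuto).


Pivot: 86
  37 <= 86: advance i (no swap)
  71 <= 86: advance i (no swap)
  23 <= 86: advance i (no swap)
  29 <= 86: advance i (no swap)
  54 <= 86: advance i (no swap)
  23 <= 86: advance i (no swap)
  2 <= 86: advance i (no swap)
Place pivot at 7: [37, 71, 23, 29, 54, 23, 2, 86]

Partitioned: [37, 71, 23, 29, 54, 23, 2, 86]


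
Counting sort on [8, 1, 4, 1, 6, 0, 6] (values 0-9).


Input: [8, 1, 4, 1, 6, 0, 6]
Counts: [1, 2, 0, 0, 1, 0, 2, 0, 1, 0]

Sorted: [0, 1, 1, 4, 6, 6, 8]


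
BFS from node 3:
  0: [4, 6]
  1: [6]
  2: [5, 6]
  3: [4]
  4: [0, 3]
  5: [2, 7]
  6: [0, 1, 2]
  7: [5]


Visit 3, enqueue [4]
Visit 4, enqueue [0]
Visit 0, enqueue [6]
Visit 6, enqueue [1, 2]
Visit 1, enqueue []
Visit 2, enqueue [5]
Visit 5, enqueue [7]
Visit 7, enqueue []

BFS order: [3, 4, 0, 6, 1, 2, 5, 7]


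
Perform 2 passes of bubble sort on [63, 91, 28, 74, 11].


Initial: [63, 91, 28, 74, 11]
Pass 1: [63, 28, 74, 11, 91] (3 swaps)
Pass 2: [28, 63, 11, 74, 91] (2 swaps)

After 2 passes: [28, 63, 11, 74, 91]


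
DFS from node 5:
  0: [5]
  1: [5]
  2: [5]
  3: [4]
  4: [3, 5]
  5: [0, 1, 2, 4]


Visit 5, push [4, 2, 1, 0]
Visit 0, push []
Visit 1, push []
Visit 2, push []
Visit 4, push [3]
Visit 3, push []

DFS order: [5, 0, 1, 2, 4, 3]


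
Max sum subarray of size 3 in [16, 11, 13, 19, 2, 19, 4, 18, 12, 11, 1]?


[0:3]: 40
[1:4]: 43
[2:5]: 34
[3:6]: 40
[4:7]: 25
[5:8]: 41
[6:9]: 34
[7:10]: 41
[8:11]: 24

Max: 43 at [1:4]


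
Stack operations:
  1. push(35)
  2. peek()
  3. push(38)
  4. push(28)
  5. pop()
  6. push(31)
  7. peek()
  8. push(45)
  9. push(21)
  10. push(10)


push(35) -> [35]
peek()->35
push(38) -> [35, 38]
push(28) -> [35, 38, 28]
pop()->28, [35, 38]
push(31) -> [35, 38, 31]
peek()->31
push(45) -> [35, 38, 31, 45]
push(21) -> [35, 38, 31, 45, 21]
push(10) -> [35, 38, 31, 45, 21, 10]

Final stack: [35, 38, 31, 45, 21, 10]


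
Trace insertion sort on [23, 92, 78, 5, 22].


Initial: [23, 92, 78, 5, 22]
Insert 92: [23, 92, 78, 5, 22]
Insert 78: [23, 78, 92, 5, 22]
Insert 5: [5, 23, 78, 92, 22]
Insert 22: [5, 22, 23, 78, 92]

Sorted: [5, 22, 23, 78, 92]


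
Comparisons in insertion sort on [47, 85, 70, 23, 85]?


Algorithm: insertion sort
Input: [47, 85, 70, 23, 85]
Sorted: [23, 47, 70, 85, 85]

7


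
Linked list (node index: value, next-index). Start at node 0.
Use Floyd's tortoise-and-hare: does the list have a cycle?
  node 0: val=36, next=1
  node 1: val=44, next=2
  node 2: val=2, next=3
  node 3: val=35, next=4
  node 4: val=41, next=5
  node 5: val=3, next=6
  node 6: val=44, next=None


Floyd's tortoise (slow, +1) and hare (fast, +2):
  init: slow=0, fast=0
  step 1: slow=1, fast=2
  step 2: slow=2, fast=4
  step 3: slow=3, fast=6
  step 4: fast -> None, no cycle

Cycle: no


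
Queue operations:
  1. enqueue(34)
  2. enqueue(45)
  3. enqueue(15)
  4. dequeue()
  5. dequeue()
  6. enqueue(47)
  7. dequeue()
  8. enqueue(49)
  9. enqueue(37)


enqueue(34) -> [34]
enqueue(45) -> [34, 45]
enqueue(15) -> [34, 45, 15]
dequeue()->34, [45, 15]
dequeue()->45, [15]
enqueue(47) -> [15, 47]
dequeue()->15, [47]
enqueue(49) -> [47, 49]
enqueue(37) -> [47, 49, 37]

Final queue: [47, 49, 37]


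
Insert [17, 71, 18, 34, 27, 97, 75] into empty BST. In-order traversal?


Insert 17: root
Insert 71: R from 17
Insert 18: R from 17 -> L from 71
Insert 34: R from 17 -> L from 71 -> R from 18
Insert 27: R from 17 -> L from 71 -> R from 18 -> L from 34
Insert 97: R from 17 -> R from 71
Insert 75: R from 17 -> R from 71 -> L from 97

In-order: [17, 18, 27, 34, 71, 75, 97]


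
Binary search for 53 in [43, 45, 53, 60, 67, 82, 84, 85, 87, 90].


Step 1: lo=0, hi=9, mid=4, val=67
Step 2: lo=0, hi=3, mid=1, val=45
Step 3: lo=2, hi=3, mid=2, val=53

Found at index 2


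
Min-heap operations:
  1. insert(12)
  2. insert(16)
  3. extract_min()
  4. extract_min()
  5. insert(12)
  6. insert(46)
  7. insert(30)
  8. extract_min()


insert(12) -> [12]
insert(16) -> [12, 16]
extract_min()->12, [16]
extract_min()->16, []
insert(12) -> [12]
insert(46) -> [12, 46]
insert(30) -> [12, 46, 30]
extract_min()->12, [30, 46]

Final heap: [30, 46]


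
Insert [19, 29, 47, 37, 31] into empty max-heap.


Insert 19: [19]
Insert 29: [29, 19]
Insert 47: [47, 19, 29]
Insert 37: [47, 37, 29, 19]
Insert 31: [47, 37, 29, 19, 31]

Final heap: [47, 37, 29, 19, 31]


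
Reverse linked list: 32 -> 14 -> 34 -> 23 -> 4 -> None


Step 1: curr=32, set curr.next=prev(None) | reversed so far: 32
Step 2: curr=14, set curr.next=prev(32) | reversed so far: 14 -> 32
Step 3: curr=34, set curr.next=prev(14) | reversed so far: 34 -> 14 -> 32
Step 4: curr=23, set curr.next=prev(34) | reversed so far: 23 -> 34 -> 14 -> 32
Step 5: curr=4, set curr.next=prev(23) | reversed so far: 4 -> 23 -> 34 -> 14 -> 32

4 -> 23 -> 34 -> 14 -> 32 -> None


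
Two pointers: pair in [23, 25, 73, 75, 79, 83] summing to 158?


lo=0(23)+hi=5(83)=106
lo=1(25)+hi=5(83)=108
lo=2(73)+hi=5(83)=156
lo=3(75)+hi=5(83)=158

Yes: 75+83=158


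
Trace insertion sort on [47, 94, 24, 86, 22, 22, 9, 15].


Initial: [47, 94, 24, 86, 22, 22, 9, 15]
Insert 94: [47, 94, 24, 86, 22, 22, 9, 15]
Insert 24: [24, 47, 94, 86, 22, 22, 9, 15]
Insert 86: [24, 47, 86, 94, 22, 22, 9, 15]
Insert 22: [22, 24, 47, 86, 94, 22, 9, 15]
Insert 22: [22, 22, 24, 47, 86, 94, 9, 15]
Insert 9: [9, 22, 22, 24, 47, 86, 94, 15]
Insert 15: [9, 15, 22, 22, 24, 47, 86, 94]

Sorted: [9, 15, 22, 22, 24, 47, 86, 94]


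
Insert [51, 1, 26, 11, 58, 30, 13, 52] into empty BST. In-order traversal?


Insert 51: root
Insert 1: L from 51
Insert 26: L from 51 -> R from 1
Insert 11: L from 51 -> R from 1 -> L from 26
Insert 58: R from 51
Insert 30: L from 51 -> R from 1 -> R from 26
Insert 13: L from 51 -> R from 1 -> L from 26 -> R from 11
Insert 52: R from 51 -> L from 58

In-order: [1, 11, 13, 26, 30, 51, 52, 58]


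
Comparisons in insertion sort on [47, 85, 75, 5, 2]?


Algorithm: insertion sort
Input: [47, 85, 75, 5, 2]
Sorted: [2, 5, 47, 75, 85]

10


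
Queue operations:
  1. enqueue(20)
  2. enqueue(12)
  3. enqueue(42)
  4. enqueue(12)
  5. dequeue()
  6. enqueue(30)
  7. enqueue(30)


enqueue(20) -> [20]
enqueue(12) -> [20, 12]
enqueue(42) -> [20, 12, 42]
enqueue(12) -> [20, 12, 42, 12]
dequeue()->20, [12, 42, 12]
enqueue(30) -> [12, 42, 12, 30]
enqueue(30) -> [12, 42, 12, 30, 30]

Final queue: [12, 42, 12, 30, 30]


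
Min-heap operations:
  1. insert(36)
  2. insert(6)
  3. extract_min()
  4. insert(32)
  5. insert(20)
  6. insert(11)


insert(36) -> [36]
insert(6) -> [6, 36]
extract_min()->6, [36]
insert(32) -> [32, 36]
insert(20) -> [20, 36, 32]
insert(11) -> [11, 20, 32, 36]

Final heap: [11, 20, 32, 36]


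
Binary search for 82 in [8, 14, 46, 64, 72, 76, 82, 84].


Step 1: lo=0, hi=7, mid=3, val=64
Step 2: lo=4, hi=7, mid=5, val=76
Step 3: lo=6, hi=7, mid=6, val=82

Found at index 6


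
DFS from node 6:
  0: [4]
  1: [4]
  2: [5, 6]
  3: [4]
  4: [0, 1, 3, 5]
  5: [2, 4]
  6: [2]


Visit 6, push [2]
Visit 2, push [5]
Visit 5, push [4]
Visit 4, push [3, 1, 0]
Visit 0, push []
Visit 1, push []
Visit 3, push []

DFS order: [6, 2, 5, 4, 0, 1, 3]


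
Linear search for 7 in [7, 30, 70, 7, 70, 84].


i=0: 7==7 found!

Found at 0, 1 comps


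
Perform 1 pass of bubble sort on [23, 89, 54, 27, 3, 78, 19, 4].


Initial: [23, 89, 54, 27, 3, 78, 19, 4]
Pass 1: [23, 54, 27, 3, 78, 19, 4, 89] (6 swaps)

After 1 pass: [23, 54, 27, 3, 78, 19, 4, 89]


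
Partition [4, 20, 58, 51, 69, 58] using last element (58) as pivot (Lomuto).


Pivot: 58
  4 <= 58: advance i (no swap)
  20 <= 58: advance i (no swap)
  58 <= 58: advance i (no swap)
  51 <= 58: advance i (no swap)
Place pivot at 4: [4, 20, 58, 51, 58, 69]

Partitioned: [4, 20, 58, 51, 58, 69]


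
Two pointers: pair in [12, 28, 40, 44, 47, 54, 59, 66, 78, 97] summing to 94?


lo=0(12)+hi=9(97)=109
lo=0(12)+hi=8(78)=90
lo=1(28)+hi=8(78)=106
lo=1(28)+hi=7(66)=94

Yes: 28+66=94


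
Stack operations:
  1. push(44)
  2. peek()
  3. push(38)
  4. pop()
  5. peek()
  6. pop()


push(44) -> [44]
peek()->44
push(38) -> [44, 38]
pop()->38, [44]
peek()->44
pop()->44, []

Final stack: []


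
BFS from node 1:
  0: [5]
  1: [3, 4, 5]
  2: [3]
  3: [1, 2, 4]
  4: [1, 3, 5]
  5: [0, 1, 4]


Visit 1, enqueue [3, 4, 5]
Visit 3, enqueue [2]
Visit 4, enqueue []
Visit 5, enqueue [0]
Visit 2, enqueue []
Visit 0, enqueue []

BFS order: [1, 3, 4, 5, 2, 0]


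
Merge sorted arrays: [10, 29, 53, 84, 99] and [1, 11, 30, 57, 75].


Take 1 from B
Take 10 from A
Take 11 from B
Take 29 from A
Take 30 from B
Take 53 from A
Take 57 from B
Take 75 from B

Merged: [1, 10, 11, 29, 30, 53, 57, 75, 84, 99]


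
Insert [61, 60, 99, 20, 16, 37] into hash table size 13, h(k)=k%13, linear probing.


Insert 61: h=9 -> slot 9
Insert 60: h=8 -> slot 8
Insert 99: h=8, 2 probes -> slot 10
Insert 20: h=7 -> slot 7
Insert 16: h=3 -> slot 3
Insert 37: h=11 -> slot 11

Table: [None, None, None, 16, None, None, None, 20, 60, 61, 99, 37, None]


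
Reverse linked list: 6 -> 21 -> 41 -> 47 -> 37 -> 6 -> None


Step 1: curr=6, set curr.next=prev(None) | reversed so far: 6
Step 2: curr=21, set curr.next=prev(6) | reversed so far: 21 -> 6
Step 3: curr=41, set curr.next=prev(21) | reversed so far: 41 -> 21 -> 6
Step 4: curr=47, set curr.next=prev(41) | reversed so far: 47 -> 41 -> 21 -> 6
Step 5: curr=37, set curr.next=prev(47) | reversed so far: 37 -> 47 -> 41 -> 21 -> 6
Step 6: curr=6, set curr.next=prev(37) | reversed so far: 6 -> 37 -> 47 -> 41 -> 21 -> 6

6 -> 37 -> 47 -> 41 -> 21 -> 6 -> None


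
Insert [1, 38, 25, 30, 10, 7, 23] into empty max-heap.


Insert 1: [1]
Insert 38: [38, 1]
Insert 25: [38, 1, 25]
Insert 30: [38, 30, 25, 1]
Insert 10: [38, 30, 25, 1, 10]
Insert 7: [38, 30, 25, 1, 10, 7]
Insert 23: [38, 30, 25, 1, 10, 7, 23]

Final heap: [38, 30, 25, 1, 10, 7, 23]


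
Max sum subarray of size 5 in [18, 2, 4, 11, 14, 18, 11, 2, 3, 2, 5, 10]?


[0:5]: 49
[1:6]: 49
[2:7]: 58
[3:8]: 56
[4:9]: 48
[5:10]: 36
[6:11]: 23
[7:12]: 22

Max: 58 at [2:7]


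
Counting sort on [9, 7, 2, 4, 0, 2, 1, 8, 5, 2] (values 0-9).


Input: [9, 7, 2, 4, 0, 2, 1, 8, 5, 2]
Counts: [1, 1, 3, 0, 1, 1, 0, 1, 1, 1]

Sorted: [0, 1, 2, 2, 2, 4, 5, 7, 8, 9]


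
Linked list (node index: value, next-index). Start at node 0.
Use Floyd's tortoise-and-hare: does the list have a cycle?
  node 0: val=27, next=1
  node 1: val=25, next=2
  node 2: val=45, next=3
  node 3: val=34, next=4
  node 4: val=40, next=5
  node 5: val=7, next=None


Floyd's tortoise (slow, +1) and hare (fast, +2):
  init: slow=0, fast=0
  step 1: slow=1, fast=2
  step 2: slow=2, fast=4
  step 3: fast 4->5->None, no cycle

Cycle: no


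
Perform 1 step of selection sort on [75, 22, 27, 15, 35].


Initial: [75, 22, 27, 15, 35]
Step 1: min=15 at 3
  Swap: [15, 22, 27, 75, 35]

After 1 step: [15, 22, 27, 75, 35]


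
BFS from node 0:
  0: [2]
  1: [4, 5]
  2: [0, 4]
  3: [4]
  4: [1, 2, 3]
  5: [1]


Visit 0, enqueue [2]
Visit 2, enqueue [4]
Visit 4, enqueue [1, 3]
Visit 1, enqueue [5]
Visit 3, enqueue []
Visit 5, enqueue []

BFS order: [0, 2, 4, 1, 3, 5]


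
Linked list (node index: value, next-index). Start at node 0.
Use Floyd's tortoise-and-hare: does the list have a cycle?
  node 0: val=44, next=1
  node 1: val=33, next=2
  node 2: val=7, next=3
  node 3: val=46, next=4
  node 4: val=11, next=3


Floyd's tortoise (slow, +1) and hare (fast, +2):
  init: slow=0, fast=0
  step 1: slow=1, fast=2
  step 2: slow=2, fast=4
  step 3: slow=3, fast=4
  step 4: slow=4, fast=4
  slow == fast at node 4: cycle detected

Cycle: yes


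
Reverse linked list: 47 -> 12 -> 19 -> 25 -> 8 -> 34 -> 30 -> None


Step 1: curr=47, set curr.next=prev(None) | reversed so far: 47
Step 2: curr=12, set curr.next=prev(47) | reversed so far: 12 -> 47
Step 3: curr=19, set curr.next=prev(12) | reversed so far: 19 -> 12 -> 47
Step 4: curr=25, set curr.next=prev(19) | reversed so far: 25 -> 19 -> 12 -> 47
Step 5: curr=8, set curr.next=prev(25) | reversed so far: 8 -> 25 -> 19 -> 12 -> 47
Step 6: curr=34, set curr.next=prev(8) | reversed so far: 34 -> 8 -> 25 -> 19 -> 12 -> 47
Step 7: curr=30, set curr.next=prev(34) | reversed so far: 30 -> 34 -> 8 -> 25 -> 19 -> 12 -> 47

30 -> 34 -> 8 -> 25 -> 19 -> 12 -> 47 -> None


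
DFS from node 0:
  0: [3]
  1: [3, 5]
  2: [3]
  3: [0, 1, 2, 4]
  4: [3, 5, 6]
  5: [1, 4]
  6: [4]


Visit 0, push [3]
Visit 3, push [4, 2, 1]
Visit 1, push [5]
Visit 5, push [4]
Visit 4, push [6]
Visit 6, push []
Visit 2, push []

DFS order: [0, 3, 1, 5, 4, 6, 2]


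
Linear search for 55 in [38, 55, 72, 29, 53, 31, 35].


i=0: 38!=55
i=1: 55==55 found!

Found at 1, 2 comps


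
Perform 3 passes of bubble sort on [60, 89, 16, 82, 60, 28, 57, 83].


Initial: [60, 89, 16, 82, 60, 28, 57, 83]
Pass 1: [60, 16, 82, 60, 28, 57, 83, 89] (6 swaps)
Pass 2: [16, 60, 60, 28, 57, 82, 83, 89] (4 swaps)
Pass 3: [16, 60, 28, 57, 60, 82, 83, 89] (2 swaps)

After 3 passes: [16, 60, 28, 57, 60, 82, 83, 89]


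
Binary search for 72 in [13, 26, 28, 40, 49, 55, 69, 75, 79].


Step 1: lo=0, hi=8, mid=4, val=49
Step 2: lo=5, hi=8, mid=6, val=69
Step 3: lo=7, hi=8, mid=7, val=75

Not found


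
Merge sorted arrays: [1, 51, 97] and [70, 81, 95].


Take 1 from A
Take 51 from A
Take 70 from B
Take 81 from B
Take 95 from B

Merged: [1, 51, 70, 81, 95, 97]


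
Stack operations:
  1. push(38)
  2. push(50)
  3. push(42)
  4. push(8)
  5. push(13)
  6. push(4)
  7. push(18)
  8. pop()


push(38) -> [38]
push(50) -> [38, 50]
push(42) -> [38, 50, 42]
push(8) -> [38, 50, 42, 8]
push(13) -> [38, 50, 42, 8, 13]
push(4) -> [38, 50, 42, 8, 13, 4]
push(18) -> [38, 50, 42, 8, 13, 4, 18]
pop()->18, [38, 50, 42, 8, 13, 4]

Final stack: [38, 50, 42, 8, 13, 4]


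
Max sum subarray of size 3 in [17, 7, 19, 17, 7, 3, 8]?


[0:3]: 43
[1:4]: 43
[2:5]: 43
[3:6]: 27
[4:7]: 18

Max: 43 at [0:3]


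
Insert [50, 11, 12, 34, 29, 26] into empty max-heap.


Insert 50: [50]
Insert 11: [50, 11]
Insert 12: [50, 11, 12]
Insert 34: [50, 34, 12, 11]
Insert 29: [50, 34, 12, 11, 29]
Insert 26: [50, 34, 26, 11, 29, 12]

Final heap: [50, 34, 26, 11, 29, 12]


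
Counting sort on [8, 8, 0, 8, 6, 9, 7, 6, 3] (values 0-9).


Input: [8, 8, 0, 8, 6, 9, 7, 6, 3]
Counts: [1, 0, 0, 1, 0, 0, 2, 1, 3, 1]

Sorted: [0, 3, 6, 6, 7, 8, 8, 8, 9]


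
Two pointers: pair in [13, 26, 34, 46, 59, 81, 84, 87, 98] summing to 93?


lo=0(13)+hi=8(98)=111
lo=0(13)+hi=7(87)=100
lo=0(13)+hi=6(84)=97
lo=0(13)+hi=5(81)=94
lo=0(13)+hi=4(59)=72
lo=1(26)+hi=4(59)=85
lo=2(34)+hi=4(59)=93

Yes: 34+59=93


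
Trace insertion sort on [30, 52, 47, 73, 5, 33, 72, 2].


Initial: [30, 52, 47, 73, 5, 33, 72, 2]
Insert 52: [30, 52, 47, 73, 5, 33, 72, 2]
Insert 47: [30, 47, 52, 73, 5, 33, 72, 2]
Insert 73: [30, 47, 52, 73, 5, 33, 72, 2]
Insert 5: [5, 30, 47, 52, 73, 33, 72, 2]
Insert 33: [5, 30, 33, 47, 52, 73, 72, 2]
Insert 72: [5, 30, 33, 47, 52, 72, 73, 2]
Insert 2: [2, 5, 30, 33, 47, 52, 72, 73]

Sorted: [2, 5, 30, 33, 47, 52, 72, 73]


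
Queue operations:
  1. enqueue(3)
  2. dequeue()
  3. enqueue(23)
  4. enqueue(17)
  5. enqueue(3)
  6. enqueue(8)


enqueue(3) -> [3]
dequeue()->3, []
enqueue(23) -> [23]
enqueue(17) -> [23, 17]
enqueue(3) -> [23, 17, 3]
enqueue(8) -> [23, 17, 3, 8]

Final queue: [23, 17, 3, 8]


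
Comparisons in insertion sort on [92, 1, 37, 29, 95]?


Algorithm: insertion sort
Input: [92, 1, 37, 29, 95]
Sorted: [1, 29, 37, 92, 95]

7


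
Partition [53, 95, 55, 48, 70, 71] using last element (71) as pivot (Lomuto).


Pivot: 71
  53 <= 71: advance i (no swap)
  55 <= 71: swap -> [53, 55, 95, 48, 70, 71]
  48 <= 71: swap -> [53, 55, 48, 95, 70, 71]
  70 <= 71: swap -> [53, 55, 48, 70, 95, 71]
Place pivot at 4: [53, 55, 48, 70, 71, 95]

Partitioned: [53, 55, 48, 70, 71, 95]


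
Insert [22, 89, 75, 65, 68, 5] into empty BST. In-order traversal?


Insert 22: root
Insert 89: R from 22
Insert 75: R from 22 -> L from 89
Insert 65: R from 22 -> L from 89 -> L from 75
Insert 68: R from 22 -> L from 89 -> L from 75 -> R from 65
Insert 5: L from 22

In-order: [5, 22, 65, 68, 75, 89]


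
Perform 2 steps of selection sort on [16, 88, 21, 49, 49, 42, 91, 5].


Initial: [16, 88, 21, 49, 49, 42, 91, 5]
Step 1: min=5 at 7
  Swap: [5, 88, 21, 49, 49, 42, 91, 16]
Step 2: min=16 at 7
  Swap: [5, 16, 21, 49, 49, 42, 91, 88]

After 2 steps: [5, 16, 21, 49, 49, 42, 91, 88]


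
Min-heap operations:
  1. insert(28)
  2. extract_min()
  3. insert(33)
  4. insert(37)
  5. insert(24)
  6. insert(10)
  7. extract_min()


insert(28) -> [28]
extract_min()->28, []
insert(33) -> [33]
insert(37) -> [33, 37]
insert(24) -> [24, 37, 33]
insert(10) -> [10, 24, 33, 37]
extract_min()->10, [24, 37, 33]

Final heap: [24, 37, 33]


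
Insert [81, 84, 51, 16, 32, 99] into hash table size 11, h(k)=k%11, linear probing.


Insert 81: h=4 -> slot 4
Insert 84: h=7 -> slot 7
Insert 51: h=7, 1 probes -> slot 8
Insert 16: h=5 -> slot 5
Insert 32: h=10 -> slot 10
Insert 99: h=0 -> slot 0

Table: [99, None, None, None, 81, 16, None, 84, 51, None, 32]


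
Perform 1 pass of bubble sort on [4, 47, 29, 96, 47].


Initial: [4, 47, 29, 96, 47]
Pass 1: [4, 29, 47, 47, 96] (2 swaps)

After 1 pass: [4, 29, 47, 47, 96]


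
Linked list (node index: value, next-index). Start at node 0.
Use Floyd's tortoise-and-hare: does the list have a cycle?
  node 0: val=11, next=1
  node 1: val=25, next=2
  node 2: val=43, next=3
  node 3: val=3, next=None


Floyd's tortoise (slow, +1) and hare (fast, +2):
  init: slow=0, fast=0
  step 1: slow=1, fast=2
  step 2: fast 2->3->None, no cycle

Cycle: no


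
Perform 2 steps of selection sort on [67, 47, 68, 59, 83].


Initial: [67, 47, 68, 59, 83]
Step 1: min=47 at 1
  Swap: [47, 67, 68, 59, 83]
Step 2: min=59 at 3
  Swap: [47, 59, 68, 67, 83]

After 2 steps: [47, 59, 68, 67, 83]


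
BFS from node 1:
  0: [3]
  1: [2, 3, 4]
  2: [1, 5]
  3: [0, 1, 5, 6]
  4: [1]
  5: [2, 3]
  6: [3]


Visit 1, enqueue [2, 3, 4]
Visit 2, enqueue [5]
Visit 3, enqueue [0, 6]
Visit 4, enqueue []
Visit 5, enqueue []
Visit 0, enqueue []
Visit 6, enqueue []

BFS order: [1, 2, 3, 4, 5, 0, 6]


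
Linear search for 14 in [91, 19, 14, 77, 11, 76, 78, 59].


i=0: 91!=14
i=1: 19!=14
i=2: 14==14 found!

Found at 2, 3 comps


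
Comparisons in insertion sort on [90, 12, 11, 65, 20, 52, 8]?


Algorithm: insertion sort
Input: [90, 12, 11, 65, 20, 52, 8]
Sorted: [8, 11, 12, 20, 52, 65, 90]

17


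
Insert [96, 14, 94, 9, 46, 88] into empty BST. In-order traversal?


Insert 96: root
Insert 14: L from 96
Insert 94: L from 96 -> R from 14
Insert 9: L from 96 -> L from 14
Insert 46: L from 96 -> R from 14 -> L from 94
Insert 88: L from 96 -> R from 14 -> L from 94 -> R from 46

In-order: [9, 14, 46, 88, 94, 96]


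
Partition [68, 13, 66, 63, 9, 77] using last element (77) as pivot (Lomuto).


Pivot: 77
  68 <= 77: advance i (no swap)
  13 <= 77: advance i (no swap)
  66 <= 77: advance i (no swap)
  63 <= 77: advance i (no swap)
  9 <= 77: advance i (no swap)
Place pivot at 5: [68, 13, 66, 63, 9, 77]

Partitioned: [68, 13, 66, 63, 9, 77]


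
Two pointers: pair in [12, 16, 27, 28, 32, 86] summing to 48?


lo=0(12)+hi=5(86)=98
lo=0(12)+hi=4(32)=44
lo=1(16)+hi=4(32)=48

Yes: 16+32=48


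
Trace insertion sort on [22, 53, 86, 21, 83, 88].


Initial: [22, 53, 86, 21, 83, 88]
Insert 53: [22, 53, 86, 21, 83, 88]
Insert 86: [22, 53, 86, 21, 83, 88]
Insert 21: [21, 22, 53, 86, 83, 88]
Insert 83: [21, 22, 53, 83, 86, 88]
Insert 88: [21, 22, 53, 83, 86, 88]

Sorted: [21, 22, 53, 83, 86, 88]


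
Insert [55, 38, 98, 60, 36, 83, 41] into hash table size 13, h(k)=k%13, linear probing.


Insert 55: h=3 -> slot 3
Insert 38: h=12 -> slot 12
Insert 98: h=7 -> slot 7
Insert 60: h=8 -> slot 8
Insert 36: h=10 -> slot 10
Insert 83: h=5 -> slot 5
Insert 41: h=2 -> slot 2

Table: [None, None, 41, 55, None, 83, None, 98, 60, None, 36, None, 38]


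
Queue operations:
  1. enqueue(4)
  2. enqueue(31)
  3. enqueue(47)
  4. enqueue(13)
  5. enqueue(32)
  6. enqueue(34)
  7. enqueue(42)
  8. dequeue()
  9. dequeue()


enqueue(4) -> [4]
enqueue(31) -> [4, 31]
enqueue(47) -> [4, 31, 47]
enqueue(13) -> [4, 31, 47, 13]
enqueue(32) -> [4, 31, 47, 13, 32]
enqueue(34) -> [4, 31, 47, 13, 32, 34]
enqueue(42) -> [4, 31, 47, 13, 32, 34, 42]
dequeue()->4, [31, 47, 13, 32, 34, 42]
dequeue()->31, [47, 13, 32, 34, 42]

Final queue: [47, 13, 32, 34, 42]


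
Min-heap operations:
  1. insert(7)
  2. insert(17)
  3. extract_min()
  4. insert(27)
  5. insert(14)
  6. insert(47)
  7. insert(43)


insert(7) -> [7]
insert(17) -> [7, 17]
extract_min()->7, [17]
insert(27) -> [17, 27]
insert(14) -> [14, 27, 17]
insert(47) -> [14, 27, 17, 47]
insert(43) -> [14, 27, 17, 47, 43]

Final heap: [14, 27, 17, 47, 43]


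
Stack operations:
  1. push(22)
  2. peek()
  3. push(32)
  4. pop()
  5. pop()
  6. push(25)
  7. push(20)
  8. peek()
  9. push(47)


push(22) -> [22]
peek()->22
push(32) -> [22, 32]
pop()->32, [22]
pop()->22, []
push(25) -> [25]
push(20) -> [25, 20]
peek()->20
push(47) -> [25, 20, 47]

Final stack: [25, 20, 47]


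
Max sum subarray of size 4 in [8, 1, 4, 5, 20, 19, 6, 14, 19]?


[0:4]: 18
[1:5]: 30
[2:6]: 48
[3:7]: 50
[4:8]: 59
[5:9]: 58

Max: 59 at [4:8]


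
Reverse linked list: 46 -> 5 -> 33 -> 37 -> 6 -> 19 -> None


Step 1: curr=46, set curr.next=prev(None) | reversed so far: 46
Step 2: curr=5, set curr.next=prev(46) | reversed so far: 5 -> 46
Step 3: curr=33, set curr.next=prev(5) | reversed so far: 33 -> 5 -> 46
Step 4: curr=37, set curr.next=prev(33) | reversed so far: 37 -> 33 -> 5 -> 46
Step 5: curr=6, set curr.next=prev(37) | reversed so far: 6 -> 37 -> 33 -> 5 -> 46
Step 6: curr=19, set curr.next=prev(6) | reversed so far: 19 -> 6 -> 37 -> 33 -> 5 -> 46

19 -> 6 -> 37 -> 33 -> 5 -> 46 -> None


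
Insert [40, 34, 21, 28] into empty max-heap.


Insert 40: [40]
Insert 34: [40, 34]
Insert 21: [40, 34, 21]
Insert 28: [40, 34, 21, 28]

Final heap: [40, 34, 21, 28]


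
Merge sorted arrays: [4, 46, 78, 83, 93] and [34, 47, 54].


Take 4 from A
Take 34 from B
Take 46 from A
Take 47 from B
Take 54 from B

Merged: [4, 34, 46, 47, 54, 78, 83, 93]


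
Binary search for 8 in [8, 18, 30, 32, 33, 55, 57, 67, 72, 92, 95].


Step 1: lo=0, hi=10, mid=5, val=55
Step 2: lo=0, hi=4, mid=2, val=30
Step 3: lo=0, hi=1, mid=0, val=8

Found at index 0
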